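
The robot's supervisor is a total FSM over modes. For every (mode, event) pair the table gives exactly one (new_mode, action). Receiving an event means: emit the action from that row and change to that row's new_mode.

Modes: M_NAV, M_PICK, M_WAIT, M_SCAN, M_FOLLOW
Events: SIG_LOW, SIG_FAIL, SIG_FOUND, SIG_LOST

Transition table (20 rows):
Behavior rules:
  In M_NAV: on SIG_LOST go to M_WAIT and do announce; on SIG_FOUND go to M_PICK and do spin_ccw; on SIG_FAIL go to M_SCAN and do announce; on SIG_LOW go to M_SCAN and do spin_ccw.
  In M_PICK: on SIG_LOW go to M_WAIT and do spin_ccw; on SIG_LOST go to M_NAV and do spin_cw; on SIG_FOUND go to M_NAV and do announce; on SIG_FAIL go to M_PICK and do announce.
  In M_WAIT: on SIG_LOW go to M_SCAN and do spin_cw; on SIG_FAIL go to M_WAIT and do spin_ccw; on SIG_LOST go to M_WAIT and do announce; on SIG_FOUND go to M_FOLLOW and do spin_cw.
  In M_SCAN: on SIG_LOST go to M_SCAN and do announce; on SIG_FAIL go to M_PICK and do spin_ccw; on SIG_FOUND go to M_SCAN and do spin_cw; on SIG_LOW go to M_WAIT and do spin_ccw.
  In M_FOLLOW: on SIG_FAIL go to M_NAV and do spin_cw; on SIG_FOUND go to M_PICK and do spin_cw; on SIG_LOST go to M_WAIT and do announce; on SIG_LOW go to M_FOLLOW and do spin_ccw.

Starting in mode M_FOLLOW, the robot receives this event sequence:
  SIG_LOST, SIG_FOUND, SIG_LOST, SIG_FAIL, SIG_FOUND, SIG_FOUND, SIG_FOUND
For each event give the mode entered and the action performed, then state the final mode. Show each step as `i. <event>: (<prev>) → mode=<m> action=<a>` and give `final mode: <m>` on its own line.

final mode: M_NAV

1. SIG_LOST: (M_FOLLOW) → mode=M_WAIT action=announce
2. SIG_FOUND: (M_WAIT) → mode=M_FOLLOW action=spin_cw
3. SIG_LOST: (M_FOLLOW) → mode=M_WAIT action=announce
4. SIG_FAIL: (M_WAIT) → mode=M_WAIT action=spin_ccw
5. SIG_FOUND: (M_WAIT) → mode=M_FOLLOW action=spin_cw
6. SIG_FOUND: (M_FOLLOW) → mode=M_PICK action=spin_cw
7. SIG_FOUND: (M_PICK) → mode=M_NAV action=announce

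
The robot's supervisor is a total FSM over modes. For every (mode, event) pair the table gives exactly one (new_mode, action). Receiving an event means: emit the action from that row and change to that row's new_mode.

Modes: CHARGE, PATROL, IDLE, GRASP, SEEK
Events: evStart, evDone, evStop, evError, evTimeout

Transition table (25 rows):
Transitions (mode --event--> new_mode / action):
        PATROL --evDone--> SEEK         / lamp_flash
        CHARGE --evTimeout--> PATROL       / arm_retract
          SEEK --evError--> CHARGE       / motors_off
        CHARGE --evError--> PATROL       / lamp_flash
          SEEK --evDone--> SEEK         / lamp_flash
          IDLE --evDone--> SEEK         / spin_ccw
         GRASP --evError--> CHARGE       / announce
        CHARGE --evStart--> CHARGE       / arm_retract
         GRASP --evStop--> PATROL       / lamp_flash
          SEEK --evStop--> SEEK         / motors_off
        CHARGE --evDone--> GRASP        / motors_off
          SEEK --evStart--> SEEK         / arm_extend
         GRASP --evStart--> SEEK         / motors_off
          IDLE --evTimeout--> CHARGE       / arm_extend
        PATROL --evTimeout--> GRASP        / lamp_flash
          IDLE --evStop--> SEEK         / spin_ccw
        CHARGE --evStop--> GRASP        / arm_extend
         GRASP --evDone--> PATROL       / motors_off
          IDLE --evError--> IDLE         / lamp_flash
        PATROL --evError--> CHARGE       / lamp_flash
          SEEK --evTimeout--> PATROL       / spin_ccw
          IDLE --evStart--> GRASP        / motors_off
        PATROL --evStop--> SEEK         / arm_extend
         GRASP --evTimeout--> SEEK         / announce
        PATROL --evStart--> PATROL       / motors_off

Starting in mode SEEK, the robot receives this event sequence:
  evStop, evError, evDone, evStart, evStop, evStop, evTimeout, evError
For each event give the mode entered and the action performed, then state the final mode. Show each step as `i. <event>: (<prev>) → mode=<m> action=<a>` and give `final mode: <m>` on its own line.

final mode: CHARGE

1. evStop: (SEEK) → mode=SEEK action=motors_off
2. evError: (SEEK) → mode=CHARGE action=motors_off
3. evDone: (CHARGE) → mode=GRASP action=motors_off
4. evStart: (GRASP) → mode=SEEK action=motors_off
5. evStop: (SEEK) → mode=SEEK action=motors_off
6. evStop: (SEEK) → mode=SEEK action=motors_off
7. evTimeout: (SEEK) → mode=PATROL action=spin_ccw
8. evError: (PATROL) → mode=CHARGE action=lamp_flash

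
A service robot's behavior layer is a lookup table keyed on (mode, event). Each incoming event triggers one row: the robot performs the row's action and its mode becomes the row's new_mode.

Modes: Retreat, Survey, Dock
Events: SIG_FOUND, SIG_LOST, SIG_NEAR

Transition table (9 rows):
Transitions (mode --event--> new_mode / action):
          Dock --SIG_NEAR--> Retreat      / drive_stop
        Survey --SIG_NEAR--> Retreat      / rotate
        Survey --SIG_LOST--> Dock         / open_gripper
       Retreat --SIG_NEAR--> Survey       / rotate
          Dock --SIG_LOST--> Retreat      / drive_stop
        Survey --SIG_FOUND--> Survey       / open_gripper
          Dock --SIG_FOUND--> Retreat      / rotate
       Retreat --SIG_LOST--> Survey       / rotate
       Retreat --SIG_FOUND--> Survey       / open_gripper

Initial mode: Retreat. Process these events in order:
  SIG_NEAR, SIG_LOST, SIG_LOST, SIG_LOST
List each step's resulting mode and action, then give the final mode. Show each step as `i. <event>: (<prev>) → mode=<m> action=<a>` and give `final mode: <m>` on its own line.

1. SIG_NEAR: (Retreat) → mode=Survey action=rotate
2. SIG_LOST: (Survey) → mode=Dock action=open_gripper
3. SIG_LOST: (Dock) → mode=Retreat action=drive_stop
4. SIG_LOST: (Retreat) → mode=Survey action=rotate

final mode: Survey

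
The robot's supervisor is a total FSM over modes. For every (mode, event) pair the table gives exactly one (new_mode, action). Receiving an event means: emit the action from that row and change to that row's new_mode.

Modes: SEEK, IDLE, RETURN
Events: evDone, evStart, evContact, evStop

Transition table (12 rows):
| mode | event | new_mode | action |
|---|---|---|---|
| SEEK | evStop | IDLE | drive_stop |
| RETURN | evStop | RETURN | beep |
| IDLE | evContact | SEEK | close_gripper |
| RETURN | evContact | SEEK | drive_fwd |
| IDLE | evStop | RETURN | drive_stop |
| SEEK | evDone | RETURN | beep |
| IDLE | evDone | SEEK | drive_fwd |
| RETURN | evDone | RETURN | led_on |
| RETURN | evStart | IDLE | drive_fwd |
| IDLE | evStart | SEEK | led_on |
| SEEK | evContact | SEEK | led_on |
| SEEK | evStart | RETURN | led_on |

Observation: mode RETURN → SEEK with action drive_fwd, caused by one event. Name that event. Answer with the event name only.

evContact

try evDone: (RETURN, evDone) → (RETURN, led_on)
try evStart: (RETURN, evStart) → (IDLE, drive_fwd)
try evContact: (RETURN, evContact) → (SEEK, drive_fwd)  ← matches
try evStop: (RETURN, evStop) → (RETURN, beep)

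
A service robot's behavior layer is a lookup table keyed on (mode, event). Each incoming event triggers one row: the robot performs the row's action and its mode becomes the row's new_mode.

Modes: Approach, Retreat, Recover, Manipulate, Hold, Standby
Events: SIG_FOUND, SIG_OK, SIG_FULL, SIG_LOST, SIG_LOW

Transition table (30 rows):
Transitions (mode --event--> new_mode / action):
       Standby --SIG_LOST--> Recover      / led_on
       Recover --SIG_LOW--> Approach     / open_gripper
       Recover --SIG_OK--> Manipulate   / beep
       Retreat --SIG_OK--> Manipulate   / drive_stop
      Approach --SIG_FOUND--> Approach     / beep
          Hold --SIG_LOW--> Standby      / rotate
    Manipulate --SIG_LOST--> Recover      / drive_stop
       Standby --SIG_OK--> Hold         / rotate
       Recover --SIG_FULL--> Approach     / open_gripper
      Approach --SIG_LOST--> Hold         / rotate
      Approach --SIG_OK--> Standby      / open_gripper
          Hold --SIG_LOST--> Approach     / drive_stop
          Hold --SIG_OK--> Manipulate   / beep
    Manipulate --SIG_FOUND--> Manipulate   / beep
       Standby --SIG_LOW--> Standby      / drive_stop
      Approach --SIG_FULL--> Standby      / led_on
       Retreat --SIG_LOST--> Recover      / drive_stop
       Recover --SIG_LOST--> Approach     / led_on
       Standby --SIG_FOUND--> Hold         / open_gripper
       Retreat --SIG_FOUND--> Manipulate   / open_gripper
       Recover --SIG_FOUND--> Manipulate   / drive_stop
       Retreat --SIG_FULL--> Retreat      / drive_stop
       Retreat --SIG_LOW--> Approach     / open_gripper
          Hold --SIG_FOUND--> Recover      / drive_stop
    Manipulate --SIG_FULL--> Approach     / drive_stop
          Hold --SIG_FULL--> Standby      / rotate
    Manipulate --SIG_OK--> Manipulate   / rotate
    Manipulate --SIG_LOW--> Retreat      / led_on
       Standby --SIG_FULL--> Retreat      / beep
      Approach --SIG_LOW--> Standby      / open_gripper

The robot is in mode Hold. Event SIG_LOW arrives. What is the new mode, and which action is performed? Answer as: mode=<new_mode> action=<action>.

mode=Standby action=rotate

current mode = Hold; filter table to that mode:
  (Hold, SIG_LOW) → (Standby, rotate)  ← event matches
  (Hold, SIG_LOST) → (Approach, drive_stop)
  (Hold, SIG_OK) → (Manipulate, beep)
  (Hold, SIG_FOUND) → (Recover, drive_stop)
  (Hold, SIG_FULL) → (Standby, rotate)
event = SIG_LOW selects (Standby, rotate)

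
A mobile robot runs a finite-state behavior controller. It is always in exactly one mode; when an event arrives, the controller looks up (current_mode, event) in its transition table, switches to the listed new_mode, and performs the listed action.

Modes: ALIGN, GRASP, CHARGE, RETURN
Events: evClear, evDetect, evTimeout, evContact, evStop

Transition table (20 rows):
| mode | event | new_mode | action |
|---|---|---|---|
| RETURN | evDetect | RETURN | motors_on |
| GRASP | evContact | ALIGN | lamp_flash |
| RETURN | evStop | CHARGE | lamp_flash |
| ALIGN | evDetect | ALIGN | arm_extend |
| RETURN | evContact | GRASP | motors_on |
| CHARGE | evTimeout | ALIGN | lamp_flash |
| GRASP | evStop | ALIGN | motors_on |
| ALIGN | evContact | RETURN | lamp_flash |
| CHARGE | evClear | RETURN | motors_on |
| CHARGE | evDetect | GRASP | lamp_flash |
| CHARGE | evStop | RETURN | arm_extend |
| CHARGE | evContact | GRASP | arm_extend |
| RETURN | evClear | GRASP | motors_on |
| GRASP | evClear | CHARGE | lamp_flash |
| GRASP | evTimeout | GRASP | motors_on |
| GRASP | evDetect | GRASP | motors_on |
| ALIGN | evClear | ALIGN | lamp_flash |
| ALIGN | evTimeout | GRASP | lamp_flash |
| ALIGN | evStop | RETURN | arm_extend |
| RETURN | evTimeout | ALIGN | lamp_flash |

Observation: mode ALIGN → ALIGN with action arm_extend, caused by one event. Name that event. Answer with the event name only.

evDetect

try evClear: (ALIGN, evClear) → (ALIGN, lamp_flash)
try evDetect: (ALIGN, evDetect) → (ALIGN, arm_extend)  ← matches
try evTimeout: (ALIGN, evTimeout) → (GRASP, lamp_flash)
try evContact: (ALIGN, evContact) → (RETURN, lamp_flash)
try evStop: (ALIGN, evStop) → (RETURN, arm_extend)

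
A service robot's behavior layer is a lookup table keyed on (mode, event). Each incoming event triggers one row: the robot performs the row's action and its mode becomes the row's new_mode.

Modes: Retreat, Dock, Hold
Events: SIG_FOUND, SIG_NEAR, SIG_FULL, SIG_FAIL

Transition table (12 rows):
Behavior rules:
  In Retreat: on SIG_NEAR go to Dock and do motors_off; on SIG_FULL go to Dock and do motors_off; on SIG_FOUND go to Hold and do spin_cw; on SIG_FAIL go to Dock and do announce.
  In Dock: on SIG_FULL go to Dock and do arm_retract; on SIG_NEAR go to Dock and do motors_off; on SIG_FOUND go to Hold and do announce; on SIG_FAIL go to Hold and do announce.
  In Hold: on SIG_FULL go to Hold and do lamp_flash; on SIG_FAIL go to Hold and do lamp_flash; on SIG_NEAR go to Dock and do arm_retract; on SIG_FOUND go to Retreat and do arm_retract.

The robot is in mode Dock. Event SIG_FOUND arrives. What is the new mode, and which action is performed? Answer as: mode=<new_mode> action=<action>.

current mode = Dock; filter table to that mode:
  (Dock, SIG_FULL) → (Dock, arm_retract)
  (Dock, SIG_NEAR) → (Dock, motors_off)
  (Dock, SIG_FOUND) → (Hold, announce)  ← event matches
  (Dock, SIG_FAIL) → (Hold, announce)
event = SIG_FOUND selects (Hold, announce)

mode=Hold action=announce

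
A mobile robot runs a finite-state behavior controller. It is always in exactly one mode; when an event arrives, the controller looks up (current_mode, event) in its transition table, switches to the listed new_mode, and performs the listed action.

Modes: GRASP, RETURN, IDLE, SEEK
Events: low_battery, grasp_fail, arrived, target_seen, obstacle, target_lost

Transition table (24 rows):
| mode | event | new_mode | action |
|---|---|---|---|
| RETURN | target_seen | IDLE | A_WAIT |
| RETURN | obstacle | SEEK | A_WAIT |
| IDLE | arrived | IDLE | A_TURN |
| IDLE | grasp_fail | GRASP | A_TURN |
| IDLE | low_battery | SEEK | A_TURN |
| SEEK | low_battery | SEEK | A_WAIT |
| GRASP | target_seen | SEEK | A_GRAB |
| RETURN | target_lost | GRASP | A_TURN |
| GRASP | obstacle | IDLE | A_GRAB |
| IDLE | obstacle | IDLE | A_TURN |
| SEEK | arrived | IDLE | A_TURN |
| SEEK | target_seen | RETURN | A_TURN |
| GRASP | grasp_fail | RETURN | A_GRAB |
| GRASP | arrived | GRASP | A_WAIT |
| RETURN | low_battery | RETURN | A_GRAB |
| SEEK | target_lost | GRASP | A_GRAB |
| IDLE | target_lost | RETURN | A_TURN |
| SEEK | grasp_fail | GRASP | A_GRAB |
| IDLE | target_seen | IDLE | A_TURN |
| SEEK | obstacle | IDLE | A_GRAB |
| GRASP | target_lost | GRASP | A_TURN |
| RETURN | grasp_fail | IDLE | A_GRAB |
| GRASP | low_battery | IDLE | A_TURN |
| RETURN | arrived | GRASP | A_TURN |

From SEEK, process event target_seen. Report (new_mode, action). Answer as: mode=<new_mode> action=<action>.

mode=RETURN action=A_TURN

current mode = SEEK; filter table to that mode:
  (SEEK, low_battery) → (SEEK, A_WAIT)
  (SEEK, arrived) → (IDLE, A_TURN)
  (SEEK, target_seen) → (RETURN, A_TURN)  ← event matches
  (SEEK, target_lost) → (GRASP, A_GRAB)
  (SEEK, grasp_fail) → (GRASP, A_GRAB)
  (SEEK, obstacle) → (IDLE, A_GRAB)
event = target_seen selects (RETURN, A_TURN)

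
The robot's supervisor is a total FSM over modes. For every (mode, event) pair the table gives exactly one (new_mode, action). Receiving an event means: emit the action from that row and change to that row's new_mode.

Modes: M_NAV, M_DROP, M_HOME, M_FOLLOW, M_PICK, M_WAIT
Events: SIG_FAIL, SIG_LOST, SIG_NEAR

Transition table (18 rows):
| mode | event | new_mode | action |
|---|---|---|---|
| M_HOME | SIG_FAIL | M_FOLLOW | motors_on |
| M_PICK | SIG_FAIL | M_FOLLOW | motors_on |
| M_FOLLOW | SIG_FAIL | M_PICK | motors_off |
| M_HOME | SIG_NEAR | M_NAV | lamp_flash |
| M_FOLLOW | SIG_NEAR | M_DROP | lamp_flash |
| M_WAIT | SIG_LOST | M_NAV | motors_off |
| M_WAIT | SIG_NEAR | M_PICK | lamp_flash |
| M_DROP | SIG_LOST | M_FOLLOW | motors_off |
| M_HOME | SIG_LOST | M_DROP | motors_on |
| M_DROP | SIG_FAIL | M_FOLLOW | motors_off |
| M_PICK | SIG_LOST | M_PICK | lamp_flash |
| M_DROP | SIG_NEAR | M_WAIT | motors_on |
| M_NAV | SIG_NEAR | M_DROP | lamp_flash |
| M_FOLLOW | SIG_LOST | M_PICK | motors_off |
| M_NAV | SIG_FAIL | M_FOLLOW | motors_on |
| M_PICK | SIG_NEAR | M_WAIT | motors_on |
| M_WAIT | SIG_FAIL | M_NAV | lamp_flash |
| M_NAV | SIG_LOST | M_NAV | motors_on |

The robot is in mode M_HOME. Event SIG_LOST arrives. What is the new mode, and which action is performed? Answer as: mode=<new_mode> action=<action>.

current mode = M_HOME; filter table to that mode:
  (M_HOME, SIG_FAIL) → (M_FOLLOW, motors_on)
  (M_HOME, SIG_NEAR) → (M_NAV, lamp_flash)
  (M_HOME, SIG_LOST) → (M_DROP, motors_on)  ← event matches
event = SIG_LOST selects (M_DROP, motors_on)

mode=M_DROP action=motors_on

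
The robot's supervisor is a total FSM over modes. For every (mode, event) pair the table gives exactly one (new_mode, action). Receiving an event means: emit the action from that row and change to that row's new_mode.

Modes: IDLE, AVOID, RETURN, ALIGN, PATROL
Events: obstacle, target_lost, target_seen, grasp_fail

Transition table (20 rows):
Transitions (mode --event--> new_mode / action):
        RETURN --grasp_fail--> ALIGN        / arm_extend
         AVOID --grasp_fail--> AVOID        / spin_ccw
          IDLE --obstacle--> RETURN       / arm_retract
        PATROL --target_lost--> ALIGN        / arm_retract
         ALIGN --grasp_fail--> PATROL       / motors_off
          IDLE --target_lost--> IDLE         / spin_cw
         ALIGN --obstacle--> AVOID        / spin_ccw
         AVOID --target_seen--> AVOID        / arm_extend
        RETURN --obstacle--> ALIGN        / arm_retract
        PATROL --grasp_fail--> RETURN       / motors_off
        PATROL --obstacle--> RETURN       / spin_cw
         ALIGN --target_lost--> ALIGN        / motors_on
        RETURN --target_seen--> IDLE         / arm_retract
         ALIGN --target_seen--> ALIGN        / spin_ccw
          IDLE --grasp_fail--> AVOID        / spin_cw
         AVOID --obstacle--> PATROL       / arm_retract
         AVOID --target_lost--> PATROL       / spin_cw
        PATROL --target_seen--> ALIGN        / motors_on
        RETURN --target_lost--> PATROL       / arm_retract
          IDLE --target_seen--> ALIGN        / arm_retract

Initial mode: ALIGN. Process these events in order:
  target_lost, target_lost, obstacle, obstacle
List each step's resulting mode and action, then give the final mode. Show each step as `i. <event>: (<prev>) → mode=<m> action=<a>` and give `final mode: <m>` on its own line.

1. target_lost: (ALIGN) → mode=ALIGN action=motors_on
2. target_lost: (ALIGN) → mode=ALIGN action=motors_on
3. obstacle: (ALIGN) → mode=AVOID action=spin_ccw
4. obstacle: (AVOID) → mode=PATROL action=arm_retract

final mode: PATROL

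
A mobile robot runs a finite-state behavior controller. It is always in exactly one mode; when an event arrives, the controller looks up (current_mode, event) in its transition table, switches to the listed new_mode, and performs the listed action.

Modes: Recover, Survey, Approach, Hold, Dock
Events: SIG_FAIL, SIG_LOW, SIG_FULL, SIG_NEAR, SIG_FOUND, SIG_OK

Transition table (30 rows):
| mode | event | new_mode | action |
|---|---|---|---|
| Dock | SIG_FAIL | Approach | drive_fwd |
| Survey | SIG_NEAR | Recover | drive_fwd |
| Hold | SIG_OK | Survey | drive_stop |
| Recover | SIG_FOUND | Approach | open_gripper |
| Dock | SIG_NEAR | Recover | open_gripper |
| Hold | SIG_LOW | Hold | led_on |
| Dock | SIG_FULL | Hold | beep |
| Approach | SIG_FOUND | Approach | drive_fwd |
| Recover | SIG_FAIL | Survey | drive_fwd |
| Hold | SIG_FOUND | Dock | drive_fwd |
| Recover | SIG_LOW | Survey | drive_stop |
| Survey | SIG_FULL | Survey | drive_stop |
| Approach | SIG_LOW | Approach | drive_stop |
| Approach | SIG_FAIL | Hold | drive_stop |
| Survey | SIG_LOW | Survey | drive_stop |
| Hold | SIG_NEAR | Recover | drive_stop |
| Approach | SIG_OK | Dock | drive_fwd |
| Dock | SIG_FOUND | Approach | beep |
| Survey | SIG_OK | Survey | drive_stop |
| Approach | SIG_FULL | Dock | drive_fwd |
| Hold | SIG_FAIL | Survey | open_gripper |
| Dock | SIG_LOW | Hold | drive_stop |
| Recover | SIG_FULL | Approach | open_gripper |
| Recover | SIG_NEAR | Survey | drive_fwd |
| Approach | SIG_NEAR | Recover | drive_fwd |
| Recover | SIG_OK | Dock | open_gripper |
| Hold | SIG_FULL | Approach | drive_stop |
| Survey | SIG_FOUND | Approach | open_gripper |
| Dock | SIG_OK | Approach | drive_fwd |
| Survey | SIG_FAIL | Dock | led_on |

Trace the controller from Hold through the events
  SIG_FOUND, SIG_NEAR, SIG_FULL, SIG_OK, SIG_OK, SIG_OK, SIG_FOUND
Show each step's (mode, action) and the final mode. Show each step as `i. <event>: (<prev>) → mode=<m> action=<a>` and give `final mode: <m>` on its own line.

final mode: Approach

1. SIG_FOUND: (Hold) → mode=Dock action=drive_fwd
2. SIG_NEAR: (Dock) → mode=Recover action=open_gripper
3. SIG_FULL: (Recover) → mode=Approach action=open_gripper
4. SIG_OK: (Approach) → mode=Dock action=drive_fwd
5. SIG_OK: (Dock) → mode=Approach action=drive_fwd
6. SIG_OK: (Approach) → mode=Dock action=drive_fwd
7. SIG_FOUND: (Dock) → mode=Approach action=beep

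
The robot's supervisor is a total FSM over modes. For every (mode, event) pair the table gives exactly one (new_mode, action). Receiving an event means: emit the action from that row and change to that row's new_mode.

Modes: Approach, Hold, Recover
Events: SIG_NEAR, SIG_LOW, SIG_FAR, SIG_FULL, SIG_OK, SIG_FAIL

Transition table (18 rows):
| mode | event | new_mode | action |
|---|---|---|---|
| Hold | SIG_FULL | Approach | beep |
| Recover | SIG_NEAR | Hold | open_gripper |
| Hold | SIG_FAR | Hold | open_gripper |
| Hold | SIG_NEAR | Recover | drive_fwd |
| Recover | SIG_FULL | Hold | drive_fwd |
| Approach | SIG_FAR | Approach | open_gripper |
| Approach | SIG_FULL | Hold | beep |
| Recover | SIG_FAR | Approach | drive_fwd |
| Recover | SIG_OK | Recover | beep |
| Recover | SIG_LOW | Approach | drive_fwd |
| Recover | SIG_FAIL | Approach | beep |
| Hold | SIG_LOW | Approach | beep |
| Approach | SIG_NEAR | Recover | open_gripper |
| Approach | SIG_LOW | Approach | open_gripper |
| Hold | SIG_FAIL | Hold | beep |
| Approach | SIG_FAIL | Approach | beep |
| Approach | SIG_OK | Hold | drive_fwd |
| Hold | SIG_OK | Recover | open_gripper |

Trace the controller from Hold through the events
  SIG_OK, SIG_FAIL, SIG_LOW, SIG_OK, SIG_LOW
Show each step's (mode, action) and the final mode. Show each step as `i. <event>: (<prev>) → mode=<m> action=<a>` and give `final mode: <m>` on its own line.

1. SIG_OK: (Hold) → mode=Recover action=open_gripper
2. SIG_FAIL: (Recover) → mode=Approach action=beep
3. SIG_LOW: (Approach) → mode=Approach action=open_gripper
4. SIG_OK: (Approach) → mode=Hold action=drive_fwd
5. SIG_LOW: (Hold) → mode=Approach action=beep

final mode: Approach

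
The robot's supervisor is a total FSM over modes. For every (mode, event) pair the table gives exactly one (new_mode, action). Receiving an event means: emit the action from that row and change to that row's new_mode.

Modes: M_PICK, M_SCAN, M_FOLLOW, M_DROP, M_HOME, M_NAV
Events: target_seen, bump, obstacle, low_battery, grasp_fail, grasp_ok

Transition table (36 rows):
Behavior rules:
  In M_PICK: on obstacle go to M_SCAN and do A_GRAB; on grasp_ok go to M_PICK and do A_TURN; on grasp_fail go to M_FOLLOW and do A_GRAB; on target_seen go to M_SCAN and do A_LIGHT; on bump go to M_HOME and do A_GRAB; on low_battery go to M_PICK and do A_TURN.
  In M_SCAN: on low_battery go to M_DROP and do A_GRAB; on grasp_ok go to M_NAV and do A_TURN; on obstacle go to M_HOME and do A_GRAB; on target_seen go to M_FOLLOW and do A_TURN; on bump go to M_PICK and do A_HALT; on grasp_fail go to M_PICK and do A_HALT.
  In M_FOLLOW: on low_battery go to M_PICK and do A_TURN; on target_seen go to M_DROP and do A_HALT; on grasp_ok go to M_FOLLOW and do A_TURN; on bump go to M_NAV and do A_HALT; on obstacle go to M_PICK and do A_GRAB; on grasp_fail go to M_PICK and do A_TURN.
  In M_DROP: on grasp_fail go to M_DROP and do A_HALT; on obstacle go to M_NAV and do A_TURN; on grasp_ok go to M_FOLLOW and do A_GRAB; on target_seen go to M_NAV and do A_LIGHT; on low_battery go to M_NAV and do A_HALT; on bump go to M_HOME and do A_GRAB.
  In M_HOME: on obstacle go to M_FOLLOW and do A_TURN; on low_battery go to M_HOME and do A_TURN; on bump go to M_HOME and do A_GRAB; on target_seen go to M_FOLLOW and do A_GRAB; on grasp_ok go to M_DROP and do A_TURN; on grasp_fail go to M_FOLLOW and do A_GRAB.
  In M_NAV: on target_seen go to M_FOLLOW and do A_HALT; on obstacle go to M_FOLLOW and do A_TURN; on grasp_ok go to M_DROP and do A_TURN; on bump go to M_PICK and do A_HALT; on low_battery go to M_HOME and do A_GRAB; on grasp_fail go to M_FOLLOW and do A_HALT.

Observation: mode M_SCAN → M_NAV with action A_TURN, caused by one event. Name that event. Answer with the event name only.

grasp_ok

try target_seen: (M_SCAN, target_seen) → (M_FOLLOW, A_TURN)
try bump: (M_SCAN, bump) → (M_PICK, A_HALT)
try obstacle: (M_SCAN, obstacle) → (M_HOME, A_GRAB)
try low_battery: (M_SCAN, low_battery) → (M_DROP, A_GRAB)
try grasp_fail: (M_SCAN, grasp_fail) → (M_PICK, A_HALT)
try grasp_ok: (M_SCAN, grasp_ok) → (M_NAV, A_TURN)  ← matches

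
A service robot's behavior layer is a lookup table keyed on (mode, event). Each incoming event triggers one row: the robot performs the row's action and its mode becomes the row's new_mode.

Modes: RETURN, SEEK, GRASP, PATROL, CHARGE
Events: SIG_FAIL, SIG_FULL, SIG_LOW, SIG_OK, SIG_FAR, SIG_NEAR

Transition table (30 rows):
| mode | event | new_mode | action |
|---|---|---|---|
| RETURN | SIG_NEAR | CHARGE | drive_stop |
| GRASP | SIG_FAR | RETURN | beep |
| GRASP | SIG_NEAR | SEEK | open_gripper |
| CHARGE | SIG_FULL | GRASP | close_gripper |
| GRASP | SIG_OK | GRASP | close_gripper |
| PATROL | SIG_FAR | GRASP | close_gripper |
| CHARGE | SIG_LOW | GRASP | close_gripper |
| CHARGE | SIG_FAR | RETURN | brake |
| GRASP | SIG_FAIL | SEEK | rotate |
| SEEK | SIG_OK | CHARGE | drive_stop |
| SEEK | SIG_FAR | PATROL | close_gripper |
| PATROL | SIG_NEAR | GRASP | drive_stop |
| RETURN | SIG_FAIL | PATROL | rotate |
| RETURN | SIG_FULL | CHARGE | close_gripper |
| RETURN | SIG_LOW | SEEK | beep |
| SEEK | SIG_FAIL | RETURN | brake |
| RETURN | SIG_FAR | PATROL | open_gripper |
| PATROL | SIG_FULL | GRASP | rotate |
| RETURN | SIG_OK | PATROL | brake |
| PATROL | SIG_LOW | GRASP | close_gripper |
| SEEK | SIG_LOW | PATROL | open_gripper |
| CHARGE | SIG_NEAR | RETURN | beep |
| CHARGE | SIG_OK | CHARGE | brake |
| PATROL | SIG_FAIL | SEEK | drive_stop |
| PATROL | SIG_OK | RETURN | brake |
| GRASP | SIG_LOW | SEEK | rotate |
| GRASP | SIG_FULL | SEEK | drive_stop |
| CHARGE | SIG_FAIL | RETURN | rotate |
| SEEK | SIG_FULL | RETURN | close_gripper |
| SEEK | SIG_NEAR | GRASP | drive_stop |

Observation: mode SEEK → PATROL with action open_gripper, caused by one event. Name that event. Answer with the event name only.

SIG_LOW

try SIG_FAIL: (SEEK, SIG_FAIL) → (RETURN, brake)
try SIG_FULL: (SEEK, SIG_FULL) → (RETURN, close_gripper)
try SIG_LOW: (SEEK, SIG_LOW) → (PATROL, open_gripper)  ← matches
try SIG_OK: (SEEK, SIG_OK) → (CHARGE, drive_stop)
try SIG_FAR: (SEEK, SIG_FAR) → (PATROL, close_gripper)
try SIG_NEAR: (SEEK, SIG_NEAR) → (GRASP, drive_stop)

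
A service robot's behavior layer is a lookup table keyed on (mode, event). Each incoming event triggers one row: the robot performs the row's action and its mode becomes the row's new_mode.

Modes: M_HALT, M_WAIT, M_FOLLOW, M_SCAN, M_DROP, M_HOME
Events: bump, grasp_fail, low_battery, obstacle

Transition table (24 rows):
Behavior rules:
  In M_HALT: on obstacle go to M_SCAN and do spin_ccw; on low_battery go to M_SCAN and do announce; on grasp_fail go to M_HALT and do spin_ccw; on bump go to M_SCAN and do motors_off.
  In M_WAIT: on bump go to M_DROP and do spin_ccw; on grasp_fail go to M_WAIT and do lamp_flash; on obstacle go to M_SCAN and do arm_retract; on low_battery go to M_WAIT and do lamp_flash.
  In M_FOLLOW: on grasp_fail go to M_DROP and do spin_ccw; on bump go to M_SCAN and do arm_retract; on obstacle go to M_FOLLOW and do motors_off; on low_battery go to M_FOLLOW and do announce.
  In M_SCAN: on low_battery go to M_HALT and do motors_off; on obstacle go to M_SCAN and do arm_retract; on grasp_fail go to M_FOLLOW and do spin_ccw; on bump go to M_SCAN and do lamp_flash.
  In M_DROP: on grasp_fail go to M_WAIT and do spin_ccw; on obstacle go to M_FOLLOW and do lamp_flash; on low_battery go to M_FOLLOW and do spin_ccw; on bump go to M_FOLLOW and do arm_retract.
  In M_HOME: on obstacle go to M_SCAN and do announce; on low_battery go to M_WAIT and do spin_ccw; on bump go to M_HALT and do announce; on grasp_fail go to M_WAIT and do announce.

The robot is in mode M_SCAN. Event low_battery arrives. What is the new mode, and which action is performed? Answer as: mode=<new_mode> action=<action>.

mode=M_HALT action=motors_off

current mode = M_SCAN; filter table to that mode:
  (M_SCAN, low_battery) → (M_HALT, motors_off)  ← event matches
  (M_SCAN, obstacle) → (M_SCAN, arm_retract)
  (M_SCAN, grasp_fail) → (M_FOLLOW, spin_ccw)
  (M_SCAN, bump) → (M_SCAN, lamp_flash)
event = low_battery selects (M_HALT, motors_off)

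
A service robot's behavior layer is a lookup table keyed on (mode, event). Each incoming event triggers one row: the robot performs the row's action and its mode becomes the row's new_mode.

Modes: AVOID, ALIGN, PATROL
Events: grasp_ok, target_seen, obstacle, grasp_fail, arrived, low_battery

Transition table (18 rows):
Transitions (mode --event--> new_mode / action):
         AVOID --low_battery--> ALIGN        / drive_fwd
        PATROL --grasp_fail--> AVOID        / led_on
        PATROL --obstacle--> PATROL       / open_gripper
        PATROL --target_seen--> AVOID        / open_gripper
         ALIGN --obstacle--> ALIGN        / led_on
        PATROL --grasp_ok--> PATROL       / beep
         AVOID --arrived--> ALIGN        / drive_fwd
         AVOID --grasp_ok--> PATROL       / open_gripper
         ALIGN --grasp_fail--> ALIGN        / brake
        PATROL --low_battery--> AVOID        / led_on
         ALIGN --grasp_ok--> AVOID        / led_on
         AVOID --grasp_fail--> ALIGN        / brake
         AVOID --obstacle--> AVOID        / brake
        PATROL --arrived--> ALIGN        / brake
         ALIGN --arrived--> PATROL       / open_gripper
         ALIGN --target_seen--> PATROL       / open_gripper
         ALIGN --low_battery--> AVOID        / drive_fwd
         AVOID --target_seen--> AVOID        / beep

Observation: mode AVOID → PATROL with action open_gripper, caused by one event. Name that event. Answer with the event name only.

grasp_ok

try grasp_ok: (AVOID, grasp_ok) → (PATROL, open_gripper)  ← matches
try target_seen: (AVOID, target_seen) → (AVOID, beep)
try obstacle: (AVOID, obstacle) → (AVOID, brake)
try grasp_fail: (AVOID, grasp_fail) → (ALIGN, brake)
try arrived: (AVOID, arrived) → (ALIGN, drive_fwd)
try low_battery: (AVOID, low_battery) → (ALIGN, drive_fwd)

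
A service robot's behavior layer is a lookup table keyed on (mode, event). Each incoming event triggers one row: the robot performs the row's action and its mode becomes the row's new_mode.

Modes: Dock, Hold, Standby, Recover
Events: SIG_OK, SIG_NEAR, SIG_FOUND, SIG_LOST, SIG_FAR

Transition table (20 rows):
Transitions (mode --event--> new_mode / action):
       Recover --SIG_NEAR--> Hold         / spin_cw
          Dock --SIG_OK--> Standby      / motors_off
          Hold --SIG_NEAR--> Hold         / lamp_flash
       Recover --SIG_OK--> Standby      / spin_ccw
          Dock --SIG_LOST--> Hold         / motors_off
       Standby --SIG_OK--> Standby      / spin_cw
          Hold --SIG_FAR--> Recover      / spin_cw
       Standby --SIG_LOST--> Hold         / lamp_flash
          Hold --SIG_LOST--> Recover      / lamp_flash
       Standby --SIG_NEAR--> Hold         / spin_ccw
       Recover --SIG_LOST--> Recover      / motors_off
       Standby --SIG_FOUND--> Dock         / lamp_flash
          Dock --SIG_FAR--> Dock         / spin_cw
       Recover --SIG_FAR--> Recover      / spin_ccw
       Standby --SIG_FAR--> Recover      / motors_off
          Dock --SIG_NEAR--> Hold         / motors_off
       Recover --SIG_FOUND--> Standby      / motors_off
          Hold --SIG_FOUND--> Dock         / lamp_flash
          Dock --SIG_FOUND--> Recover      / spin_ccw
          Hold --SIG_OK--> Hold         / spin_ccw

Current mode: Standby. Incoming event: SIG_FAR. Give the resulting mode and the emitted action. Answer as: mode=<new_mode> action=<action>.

current mode = Standby; filter table to that mode:
  (Standby, SIG_OK) → (Standby, spin_cw)
  (Standby, SIG_LOST) → (Hold, lamp_flash)
  (Standby, SIG_NEAR) → (Hold, spin_ccw)
  (Standby, SIG_FOUND) → (Dock, lamp_flash)
  (Standby, SIG_FAR) → (Recover, motors_off)  ← event matches
event = SIG_FAR selects (Recover, motors_off)

mode=Recover action=motors_off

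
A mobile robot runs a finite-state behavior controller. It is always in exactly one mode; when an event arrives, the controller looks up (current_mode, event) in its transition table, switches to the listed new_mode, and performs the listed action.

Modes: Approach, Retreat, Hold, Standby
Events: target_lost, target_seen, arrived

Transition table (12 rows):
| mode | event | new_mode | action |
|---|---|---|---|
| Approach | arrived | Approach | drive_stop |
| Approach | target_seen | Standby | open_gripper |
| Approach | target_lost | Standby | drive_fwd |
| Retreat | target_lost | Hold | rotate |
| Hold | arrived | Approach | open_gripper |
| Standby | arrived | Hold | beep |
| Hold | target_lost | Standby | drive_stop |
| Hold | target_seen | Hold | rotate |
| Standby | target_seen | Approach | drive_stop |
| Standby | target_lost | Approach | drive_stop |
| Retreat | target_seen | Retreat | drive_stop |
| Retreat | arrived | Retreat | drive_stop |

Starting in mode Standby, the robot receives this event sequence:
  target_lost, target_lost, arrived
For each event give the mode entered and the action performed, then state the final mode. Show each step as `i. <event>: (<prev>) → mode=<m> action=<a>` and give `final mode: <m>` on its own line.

final mode: Hold

1. target_lost: (Standby) → mode=Approach action=drive_stop
2. target_lost: (Approach) → mode=Standby action=drive_fwd
3. arrived: (Standby) → mode=Hold action=beep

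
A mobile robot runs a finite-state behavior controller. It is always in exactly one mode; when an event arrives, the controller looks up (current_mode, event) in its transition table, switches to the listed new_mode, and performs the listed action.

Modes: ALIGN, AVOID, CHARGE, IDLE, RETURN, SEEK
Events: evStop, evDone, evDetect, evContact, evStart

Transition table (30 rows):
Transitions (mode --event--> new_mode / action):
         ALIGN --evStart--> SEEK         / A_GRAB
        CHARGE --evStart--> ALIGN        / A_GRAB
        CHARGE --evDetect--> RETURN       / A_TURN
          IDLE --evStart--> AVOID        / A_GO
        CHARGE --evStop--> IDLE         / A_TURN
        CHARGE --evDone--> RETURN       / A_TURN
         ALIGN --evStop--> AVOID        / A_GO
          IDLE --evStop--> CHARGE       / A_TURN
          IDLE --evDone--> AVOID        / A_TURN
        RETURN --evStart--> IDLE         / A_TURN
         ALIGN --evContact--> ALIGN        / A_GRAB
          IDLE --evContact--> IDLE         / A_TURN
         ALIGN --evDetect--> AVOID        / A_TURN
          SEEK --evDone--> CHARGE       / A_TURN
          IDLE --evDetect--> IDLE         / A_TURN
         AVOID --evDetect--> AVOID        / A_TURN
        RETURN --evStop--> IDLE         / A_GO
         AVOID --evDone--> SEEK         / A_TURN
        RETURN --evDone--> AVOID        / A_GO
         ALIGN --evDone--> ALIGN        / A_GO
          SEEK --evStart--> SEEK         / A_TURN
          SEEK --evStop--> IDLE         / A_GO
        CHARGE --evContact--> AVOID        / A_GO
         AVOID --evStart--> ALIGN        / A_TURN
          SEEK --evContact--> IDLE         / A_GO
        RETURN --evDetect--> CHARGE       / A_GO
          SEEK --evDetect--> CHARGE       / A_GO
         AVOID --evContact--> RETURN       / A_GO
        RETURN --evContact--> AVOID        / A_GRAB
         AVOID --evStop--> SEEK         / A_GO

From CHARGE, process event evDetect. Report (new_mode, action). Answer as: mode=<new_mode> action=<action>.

current mode = CHARGE; filter table to that mode:
  (CHARGE, evStart) → (ALIGN, A_GRAB)
  (CHARGE, evDetect) → (RETURN, A_TURN)  ← event matches
  (CHARGE, evStop) → (IDLE, A_TURN)
  (CHARGE, evDone) → (RETURN, A_TURN)
  (CHARGE, evContact) → (AVOID, A_GO)
event = evDetect selects (RETURN, A_TURN)

mode=RETURN action=A_TURN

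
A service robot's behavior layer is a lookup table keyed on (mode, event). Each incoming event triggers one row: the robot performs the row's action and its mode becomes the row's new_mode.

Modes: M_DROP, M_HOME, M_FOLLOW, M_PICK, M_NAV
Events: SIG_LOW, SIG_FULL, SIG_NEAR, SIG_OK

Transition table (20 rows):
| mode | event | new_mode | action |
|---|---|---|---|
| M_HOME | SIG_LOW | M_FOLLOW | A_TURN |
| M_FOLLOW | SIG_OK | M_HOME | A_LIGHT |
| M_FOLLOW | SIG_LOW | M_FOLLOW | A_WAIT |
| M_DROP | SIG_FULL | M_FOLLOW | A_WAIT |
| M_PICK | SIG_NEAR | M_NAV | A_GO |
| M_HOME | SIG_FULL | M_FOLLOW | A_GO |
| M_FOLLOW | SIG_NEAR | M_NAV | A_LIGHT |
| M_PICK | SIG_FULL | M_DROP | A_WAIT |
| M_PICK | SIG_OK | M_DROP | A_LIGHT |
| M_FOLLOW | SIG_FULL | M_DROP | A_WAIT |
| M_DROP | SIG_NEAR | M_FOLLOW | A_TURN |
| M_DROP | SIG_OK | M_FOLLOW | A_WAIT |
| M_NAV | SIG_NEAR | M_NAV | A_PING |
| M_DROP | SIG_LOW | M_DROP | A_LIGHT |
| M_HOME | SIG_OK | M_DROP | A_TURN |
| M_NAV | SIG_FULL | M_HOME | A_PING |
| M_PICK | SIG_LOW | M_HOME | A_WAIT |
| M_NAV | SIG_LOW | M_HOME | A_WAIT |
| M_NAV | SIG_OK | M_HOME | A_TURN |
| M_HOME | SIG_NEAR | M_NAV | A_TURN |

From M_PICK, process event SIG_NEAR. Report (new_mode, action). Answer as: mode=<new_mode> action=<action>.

current mode = M_PICK; filter table to that mode:
  (M_PICK, SIG_NEAR) → (M_NAV, A_GO)  ← event matches
  (M_PICK, SIG_FULL) → (M_DROP, A_WAIT)
  (M_PICK, SIG_OK) → (M_DROP, A_LIGHT)
  (M_PICK, SIG_LOW) → (M_HOME, A_WAIT)
event = SIG_NEAR selects (M_NAV, A_GO)

mode=M_NAV action=A_GO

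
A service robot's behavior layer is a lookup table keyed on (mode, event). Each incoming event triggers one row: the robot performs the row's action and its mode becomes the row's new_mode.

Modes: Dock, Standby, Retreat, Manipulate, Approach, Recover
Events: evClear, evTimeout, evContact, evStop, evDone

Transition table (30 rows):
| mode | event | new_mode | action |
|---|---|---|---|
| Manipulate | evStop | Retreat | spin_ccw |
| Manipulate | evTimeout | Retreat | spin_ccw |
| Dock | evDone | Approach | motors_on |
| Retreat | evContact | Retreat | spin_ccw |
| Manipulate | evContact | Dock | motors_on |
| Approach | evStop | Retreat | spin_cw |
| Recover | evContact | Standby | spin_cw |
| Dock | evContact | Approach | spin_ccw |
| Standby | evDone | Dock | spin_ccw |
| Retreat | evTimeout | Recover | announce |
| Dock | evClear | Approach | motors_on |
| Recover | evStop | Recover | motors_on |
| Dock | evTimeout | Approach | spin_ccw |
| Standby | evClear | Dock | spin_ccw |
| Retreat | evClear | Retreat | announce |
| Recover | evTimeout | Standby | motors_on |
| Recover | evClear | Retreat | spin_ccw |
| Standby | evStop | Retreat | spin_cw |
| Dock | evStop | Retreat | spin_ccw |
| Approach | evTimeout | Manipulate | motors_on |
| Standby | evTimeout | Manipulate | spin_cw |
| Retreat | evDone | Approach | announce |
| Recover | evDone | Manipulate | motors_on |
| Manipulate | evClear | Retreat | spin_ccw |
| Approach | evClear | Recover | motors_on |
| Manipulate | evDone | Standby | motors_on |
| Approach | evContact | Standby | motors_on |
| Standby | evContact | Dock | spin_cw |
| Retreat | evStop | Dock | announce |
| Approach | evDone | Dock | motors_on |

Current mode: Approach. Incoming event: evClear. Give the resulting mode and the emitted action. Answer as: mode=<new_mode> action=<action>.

mode=Recover action=motors_on

current mode = Approach; filter table to that mode:
  (Approach, evStop) → (Retreat, spin_cw)
  (Approach, evTimeout) → (Manipulate, motors_on)
  (Approach, evClear) → (Recover, motors_on)  ← event matches
  (Approach, evContact) → (Standby, motors_on)
  (Approach, evDone) → (Dock, motors_on)
event = evClear selects (Recover, motors_on)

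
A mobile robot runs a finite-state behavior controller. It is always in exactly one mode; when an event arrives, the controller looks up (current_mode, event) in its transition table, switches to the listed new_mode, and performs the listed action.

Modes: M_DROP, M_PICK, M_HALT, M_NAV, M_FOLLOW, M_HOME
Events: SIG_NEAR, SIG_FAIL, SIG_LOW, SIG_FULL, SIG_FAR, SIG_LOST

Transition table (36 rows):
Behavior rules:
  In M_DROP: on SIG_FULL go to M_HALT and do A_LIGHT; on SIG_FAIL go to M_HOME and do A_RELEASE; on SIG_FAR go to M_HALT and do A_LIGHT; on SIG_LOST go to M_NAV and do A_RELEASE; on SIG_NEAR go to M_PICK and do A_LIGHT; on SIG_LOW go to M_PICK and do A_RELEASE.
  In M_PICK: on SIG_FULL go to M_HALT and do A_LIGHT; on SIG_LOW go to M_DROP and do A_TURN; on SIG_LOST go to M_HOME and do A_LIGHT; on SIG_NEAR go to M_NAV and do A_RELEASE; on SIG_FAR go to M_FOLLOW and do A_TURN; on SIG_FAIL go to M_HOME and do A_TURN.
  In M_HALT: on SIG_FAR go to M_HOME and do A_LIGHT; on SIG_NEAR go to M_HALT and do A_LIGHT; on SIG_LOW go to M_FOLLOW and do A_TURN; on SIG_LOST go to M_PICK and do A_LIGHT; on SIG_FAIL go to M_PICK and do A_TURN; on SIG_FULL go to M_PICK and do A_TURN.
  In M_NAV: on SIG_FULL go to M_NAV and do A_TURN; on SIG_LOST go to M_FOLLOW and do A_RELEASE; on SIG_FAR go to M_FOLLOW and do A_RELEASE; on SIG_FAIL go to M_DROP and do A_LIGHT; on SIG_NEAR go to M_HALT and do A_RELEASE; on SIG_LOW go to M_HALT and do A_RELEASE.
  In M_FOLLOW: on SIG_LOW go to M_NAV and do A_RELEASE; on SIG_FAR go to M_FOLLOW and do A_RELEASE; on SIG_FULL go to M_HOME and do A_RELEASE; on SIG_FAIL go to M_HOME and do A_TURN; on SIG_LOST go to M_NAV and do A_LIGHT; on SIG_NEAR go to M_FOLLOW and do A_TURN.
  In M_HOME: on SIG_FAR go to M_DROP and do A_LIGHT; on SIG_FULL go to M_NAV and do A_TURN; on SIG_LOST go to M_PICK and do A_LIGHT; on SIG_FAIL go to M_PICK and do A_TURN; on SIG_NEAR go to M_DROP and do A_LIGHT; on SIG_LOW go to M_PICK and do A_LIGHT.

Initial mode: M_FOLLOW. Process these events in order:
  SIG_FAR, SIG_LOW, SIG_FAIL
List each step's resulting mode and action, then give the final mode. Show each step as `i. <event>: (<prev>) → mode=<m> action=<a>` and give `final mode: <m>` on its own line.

1. SIG_FAR: (M_FOLLOW) → mode=M_FOLLOW action=A_RELEASE
2. SIG_LOW: (M_FOLLOW) → mode=M_NAV action=A_RELEASE
3. SIG_FAIL: (M_NAV) → mode=M_DROP action=A_LIGHT

final mode: M_DROP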